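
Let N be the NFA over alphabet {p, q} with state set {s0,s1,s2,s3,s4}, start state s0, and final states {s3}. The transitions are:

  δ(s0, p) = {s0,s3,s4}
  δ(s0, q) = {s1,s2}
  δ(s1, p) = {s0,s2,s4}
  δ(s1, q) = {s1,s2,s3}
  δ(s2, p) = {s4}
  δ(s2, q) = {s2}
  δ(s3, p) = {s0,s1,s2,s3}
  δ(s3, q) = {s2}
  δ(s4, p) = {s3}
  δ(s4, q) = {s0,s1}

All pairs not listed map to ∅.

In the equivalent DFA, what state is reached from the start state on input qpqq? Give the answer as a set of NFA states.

{s1,s2,s3}

Start: {s0}.
δ(s0,q) = {s1,s2}.
Union: {s1,s2}.
After q: {s1,s2}.
δ(s1,p) = {s0,s2,s4}; δ(s2,p) = {s4}.
Union: {s0,s2,s4}.
After p: {s0,s2,s4}.
δ(s0,q) = {s1,s2}; δ(s2,q) = {s2}; δ(s4,q) = {s0,s1}.
Union: {s0,s1,s2}.
After q: {s0,s1,s2}.
δ(s0,q) = {s1,s2}; δ(s1,q) = {s1,s2,s3}; δ(s2,q) = {s2}.
Union: {s1,s2,s3}.
After q: {s1,s2,s3}.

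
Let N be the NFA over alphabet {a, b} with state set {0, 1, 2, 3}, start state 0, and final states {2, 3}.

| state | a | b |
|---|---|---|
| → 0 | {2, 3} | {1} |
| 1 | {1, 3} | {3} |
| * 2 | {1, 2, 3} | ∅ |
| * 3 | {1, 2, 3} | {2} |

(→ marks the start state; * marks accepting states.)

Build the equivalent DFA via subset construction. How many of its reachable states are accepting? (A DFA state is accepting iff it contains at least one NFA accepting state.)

5

Start state of the DFA: {0}.
{0} --a--> {2, 3}  [new]
{0} --b--> {1}  [new]
{2, 3} --a--> {1, 2, 3}  [new]
{2, 3} --b--> {2}  [new]
{1} --a--> {1, 3}  [new]
{1} --b--> {3}  [new]
{1, 2, 3} --a--> {1, 2, 3}  [seen]
{1, 2, 3} --b--> {2, 3}  [seen]
{2} --a--> {1, 2, 3}  [seen]
{2} --b--> ∅  [new]
{1, 3} --a--> {1, 2, 3}  [seen]
{1, 3} --b--> {2, 3}  [seen]
{3} --a--> {1, 2, 3}  [seen]
{3} --b--> {2}  [seen]
∅ --a--> ∅  [seen]
∅ --b--> ∅  [seen]
Reachable DFA states: {0}, {2, 3}, {1}, {1, 2, 3}, {2}, {1, 3}, {3}, ∅.
Accepting DFA states (contain an NFA accepting state): {2, 3}, {1, 2, 3}, {2}, {1, 3}, {3}.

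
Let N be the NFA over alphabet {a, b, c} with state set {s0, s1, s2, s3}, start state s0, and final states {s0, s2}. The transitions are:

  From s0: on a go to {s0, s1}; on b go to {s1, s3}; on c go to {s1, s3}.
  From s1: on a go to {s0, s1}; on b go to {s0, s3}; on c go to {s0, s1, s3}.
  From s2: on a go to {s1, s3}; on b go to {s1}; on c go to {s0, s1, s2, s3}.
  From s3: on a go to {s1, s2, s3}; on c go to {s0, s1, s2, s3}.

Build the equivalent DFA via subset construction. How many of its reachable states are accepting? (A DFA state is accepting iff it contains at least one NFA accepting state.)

5

Start state of the DFA: {s0}.
{s0} --a--> {s0, s1}  [new]
{s0} --b--> {s1, s3}  [new]
{s0} --c--> {s1, s3}  [seen]
{s0, s1} --a--> {s0, s1}  [seen]
{s0, s1} --b--> {s0, s1, s3}  [new]
{s0, s1} --c--> {s0, s1, s3}  [seen]
{s1, s3} --a--> {s0, s1, s2, s3}  [new]
{s1, s3} --b--> {s0, s3}  [new]
{s1, s3} --c--> {s0, s1, s2, s3}  [seen]
{s0, s1, s3} --a--> {s0, s1, s2, s3}  [seen]
{s0, s1, s3} --b--> {s0, s1, s3}  [seen]
{s0, s1, s3} --c--> {s0, s1, s2, s3}  [seen]
{s0, s1, s2, s3} --a--> {s0, s1, s2, s3}  [seen]
{s0, s1, s2, s3} --b--> {s0, s1, s3}  [seen]
{s0, s1, s2, s3} --c--> {s0, s1, s2, s3}  [seen]
{s0, s3} --a--> {s0, s1, s2, s3}  [seen]
{s0, s3} --b--> {s1, s3}  [seen]
{s0, s3} --c--> {s0, s1, s2, s3}  [seen]
Reachable DFA states: {s0}, {s0, s1}, {s1, s3}, {s0, s1, s3}, {s0, s1, s2, s3}, {s0, s3}.
Accepting DFA states (contain an NFA accepting state): {s0}, {s0, s1}, {s0, s1, s3}, {s0, s1, s2, s3}, {s0, s3}.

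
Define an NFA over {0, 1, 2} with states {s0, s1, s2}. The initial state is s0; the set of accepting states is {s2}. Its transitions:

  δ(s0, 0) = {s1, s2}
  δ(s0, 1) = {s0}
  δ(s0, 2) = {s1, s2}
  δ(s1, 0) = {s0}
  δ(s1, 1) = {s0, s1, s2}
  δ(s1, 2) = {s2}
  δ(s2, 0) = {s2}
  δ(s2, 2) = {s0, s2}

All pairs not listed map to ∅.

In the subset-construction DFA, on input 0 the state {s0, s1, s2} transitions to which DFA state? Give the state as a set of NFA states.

{s0, s1, s2}

δ(s0,0) = {s1, s2}; δ(s1,0) = {s0}; δ(s2,0) = {s2}.
Union: {s0, s1, s2}.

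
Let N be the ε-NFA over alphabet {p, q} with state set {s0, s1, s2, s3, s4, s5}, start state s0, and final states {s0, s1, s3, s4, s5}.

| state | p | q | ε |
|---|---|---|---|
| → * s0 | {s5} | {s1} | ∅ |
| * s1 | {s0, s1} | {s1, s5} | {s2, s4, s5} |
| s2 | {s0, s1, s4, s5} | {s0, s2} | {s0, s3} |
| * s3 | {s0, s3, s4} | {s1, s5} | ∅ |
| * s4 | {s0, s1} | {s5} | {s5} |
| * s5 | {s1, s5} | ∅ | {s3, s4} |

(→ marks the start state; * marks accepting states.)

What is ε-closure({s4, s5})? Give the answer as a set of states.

{s3, s4, s5}

Begin with {s4, s5}.
s5 →ε {s3, s4}; add s3.
ε-closure = {s3, s4, s5}.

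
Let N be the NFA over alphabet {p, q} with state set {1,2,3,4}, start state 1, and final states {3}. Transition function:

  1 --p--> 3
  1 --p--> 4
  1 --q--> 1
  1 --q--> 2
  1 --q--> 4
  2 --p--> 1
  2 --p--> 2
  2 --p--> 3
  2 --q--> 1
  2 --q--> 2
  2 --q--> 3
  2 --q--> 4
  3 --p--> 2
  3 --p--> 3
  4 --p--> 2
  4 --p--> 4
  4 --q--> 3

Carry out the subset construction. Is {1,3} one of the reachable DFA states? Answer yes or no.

no

Start state of the DFA: {1}.
{1} --p--> {3,4}  [new]
{1} --q--> {1,2,4}  [new]
{3,4} --p--> {2,3,4}  [new]
{3,4} --q--> {3}  [new]
{1,2,4} --p--> {1,2,3,4}  [new]
{1,2,4} --q--> {1,2,3,4}  [seen]
{2,3,4} --p--> {1,2,3,4}  [seen]
{2,3,4} --q--> {1,2,3,4}  [seen]
{3} --p--> {2,3}  [new]
{3} --q--> ∅  [new]
{1,2,3,4} --p--> {1,2,3,4}  [seen]
{1,2,3,4} --q--> {1,2,3,4}  [seen]
{2,3} --p--> {1,2,3}  [new]
{2,3} --q--> {1,2,3,4}  [seen]
∅ --p--> ∅  [seen]
∅ --q--> ∅  [seen]
{1,2,3} --p--> {1,2,3,4}  [seen]
{1,2,3} --q--> {1,2,3,4}  [seen]
Reachable DFA states: {1}, {3,4}, {1,2,4}, {2,3,4}, {3}, {1,2,3,4}, {2,3}, ∅, {1,2,3}.
{1,3} is not among them.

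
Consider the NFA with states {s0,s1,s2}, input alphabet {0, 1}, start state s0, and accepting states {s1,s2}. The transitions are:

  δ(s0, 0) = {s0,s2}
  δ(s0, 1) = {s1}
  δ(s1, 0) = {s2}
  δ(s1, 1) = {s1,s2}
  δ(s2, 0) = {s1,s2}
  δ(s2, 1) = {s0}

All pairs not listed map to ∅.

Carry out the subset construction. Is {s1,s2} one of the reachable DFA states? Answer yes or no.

yes

Start state of the DFA: {s0}.
{s0} --0--> {s0,s2}  [new]
{s0} --1--> {s1}  [new]
{s0,s2} --0--> {s0,s1,s2}  [new]
{s0,s2} --1--> {s0,s1}  [new]
{s1} --0--> {s2}  [new]
{s1} --1--> {s1,s2}  [new]
{s0,s1,s2} --0--> {s0,s1,s2}  [seen]
{s0,s1,s2} --1--> {s0,s1,s2}  [seen]
{s0,s1} --0--> {s0,s2}  [seen]
{s0,s1} --1--> {s1,s2}  [seen]
{s2} --0--> {s1,s2}  [seen]
{s2} --1--> {s0}  [seen]
{s1,s2} --0--> {s1,s2}  [seen]
{s1,s2} --1--> {s0,s1,s2}  [seen]
Reachable DFA states: {s0}, {s0,s2}, {s1}, {s0,s1,s2}, {s0,s1}, {s2}, {s1,s2}.
{s1,s2} is among them.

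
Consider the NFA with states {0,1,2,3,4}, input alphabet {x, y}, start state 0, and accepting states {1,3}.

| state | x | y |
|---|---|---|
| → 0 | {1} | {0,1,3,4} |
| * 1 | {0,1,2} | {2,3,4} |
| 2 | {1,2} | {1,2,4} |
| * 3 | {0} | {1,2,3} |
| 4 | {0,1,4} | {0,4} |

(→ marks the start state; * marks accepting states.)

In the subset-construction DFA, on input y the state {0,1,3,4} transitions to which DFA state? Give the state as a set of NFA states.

δ(0,y) = {0,1,3,4}; δ(1,y) = {2,3,4}; δ(3,y) = {1,2,3}; δ(4,y) = {0,4}.
Union: {0,1,2,3,4}.

{0,1,2,3,4}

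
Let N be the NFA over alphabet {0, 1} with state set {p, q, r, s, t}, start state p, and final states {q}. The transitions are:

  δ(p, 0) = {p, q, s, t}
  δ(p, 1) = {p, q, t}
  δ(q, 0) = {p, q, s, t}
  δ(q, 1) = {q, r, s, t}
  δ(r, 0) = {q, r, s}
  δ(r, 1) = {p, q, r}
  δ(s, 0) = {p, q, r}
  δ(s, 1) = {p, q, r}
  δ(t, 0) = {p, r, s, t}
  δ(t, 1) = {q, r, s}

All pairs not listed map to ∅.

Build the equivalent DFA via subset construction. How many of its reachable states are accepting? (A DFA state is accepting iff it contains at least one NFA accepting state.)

3

Start state of the DFA: {p}.
{p} --0--> {p, q, s, t}  [new]
{p} --1--> {p, q, t}  [new]
{p, q, s, t} --0--> {p, q, r, s, t}  [new]
{p, q, s, t} --1--> {p, q, r, s, t}  [seen]
{p, q, t} --0--> {p, q, r, s, t}  [seen]
{p, q, t} --1--> {p, q, r, s, t}  [seen]
{p, q, r, s, t} --0--> {p, q, r, s, t}  [seen]
{p, q, r, s, t} --1--> {p, q, r, s, t}  [seen]
Reachable DFA states: {p}, {p, q, s, t}, {p, q, t}, {p, q, r, s, t}.
Accepting DFA states (contain an NFA accepting state): {p, q, s, t}, {p, q, t}, {p, q, r, s, t}.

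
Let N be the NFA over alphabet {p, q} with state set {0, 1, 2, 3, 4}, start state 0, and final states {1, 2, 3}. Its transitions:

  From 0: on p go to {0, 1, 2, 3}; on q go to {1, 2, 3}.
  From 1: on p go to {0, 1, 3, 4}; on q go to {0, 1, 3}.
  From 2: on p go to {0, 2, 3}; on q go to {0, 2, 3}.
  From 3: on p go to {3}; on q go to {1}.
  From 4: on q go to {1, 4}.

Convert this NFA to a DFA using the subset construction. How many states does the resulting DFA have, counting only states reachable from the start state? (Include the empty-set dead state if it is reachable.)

Start state of the DFA: {0}.
{0} --p--> {0, 1, 2, 3}  [new]
{0} --q--> {1, 2, 3}  [new]
{0, 1, 2, 3} --p--> {0, 1, 2, 3, 4}  [new]
{0, 1, 2, 3} --q--> {0, 1, 2, 3}  [seen]
{1, 2, 3} --p--> {0, 1, 2, 3, 4}  [seen]
{1, 2, 3} --q--> {0, 1, 2, 3}  [seen]
{0, 1, 2, 3, 4} --p--> {0, 1, 2, 3, 4}  [seen]
{0, 1, 2, 3, 4} --q--> {0, 1, 2, 3, 4}  [seen]
Reachable DFA states: {0}, {0, 1, 2, 3}, {1, 2, 3}, {0, 1, 2, 3, 4}.

4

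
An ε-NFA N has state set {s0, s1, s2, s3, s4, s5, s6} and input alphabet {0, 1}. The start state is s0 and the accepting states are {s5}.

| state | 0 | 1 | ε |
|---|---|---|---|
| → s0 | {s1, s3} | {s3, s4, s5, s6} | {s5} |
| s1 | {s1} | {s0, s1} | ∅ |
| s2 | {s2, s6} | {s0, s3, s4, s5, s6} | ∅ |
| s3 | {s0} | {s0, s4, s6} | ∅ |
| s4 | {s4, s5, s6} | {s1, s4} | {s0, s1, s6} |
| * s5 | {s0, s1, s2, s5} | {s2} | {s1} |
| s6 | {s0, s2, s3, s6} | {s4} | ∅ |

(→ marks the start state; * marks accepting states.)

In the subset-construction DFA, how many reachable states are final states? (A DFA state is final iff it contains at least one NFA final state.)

4

Start state of the DFA: {s0, s1, s5} (ε-closure of the NFA start).
{s0, s1, s5} --0--> {s0, s1, s2, s3, s5}  [new]
{s0, s1, s5} --1--> {s0, s1, s2, s3, s4, s5, s6}  [new]
{s0, s1, s2, s3, s5} --0--> {s0, s1, s2, s3, s5, s6}  [new]
{s0, s1, s2, s3, s5} --1--> {s0, s1, s2, s3, s4, s5, s6}  [seen]
{s0, s1, s2, s3, s4, s5, s6} --0--> {s0, s1, s2, s3, s4, s5, s6}  [seen]
{s0, s1, s2, s3, s4, s5, s6} --1--> {s0, s1, s2, s3, s4, s5, s6}  [seen]
{s0, s1, s2, s3, s5, s6} --0--> {s0, s1, s2, s3, s5, s6}  [seen]
{s0, s1, s2, s3, s5, s6} --1--> {s0, s1, s2, s3, s4, s5, s6}  [seen]
Reachable DFA states: {s0, s1, s5}, {s0, s1, s2, s3, s5}, {s0, s1, s2, s3, s4, s5, s6}, {s0, s1, s2, s3, s5, s6}.
Accepting DFA states (contain an NFA accepting state): {s0, s1, s5}, {s0, s1, s2, s3, s5}, {s0, s1, s2, s3, s4, s5, s6}, {s0, s1, s2, s3, s5, s6}.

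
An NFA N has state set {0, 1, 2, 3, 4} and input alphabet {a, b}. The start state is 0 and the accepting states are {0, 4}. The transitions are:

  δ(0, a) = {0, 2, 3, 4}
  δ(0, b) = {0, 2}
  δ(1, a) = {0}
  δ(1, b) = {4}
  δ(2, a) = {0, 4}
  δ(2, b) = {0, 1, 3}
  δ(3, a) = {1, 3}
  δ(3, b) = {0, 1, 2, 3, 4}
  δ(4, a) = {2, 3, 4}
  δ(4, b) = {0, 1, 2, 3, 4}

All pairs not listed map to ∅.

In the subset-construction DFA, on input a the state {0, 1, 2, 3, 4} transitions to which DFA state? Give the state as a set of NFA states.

δ(0,a) = {0, 2, 3, 4}; δ(1,a) = {0}; δ(2,a) = {0, 4}; δ(3,a) = {1, 3}; δ(4,a) = {2, 3, 4}.
Union: {0, 1, 2, 3, 4}.

{0, 1, 2, 3, 4}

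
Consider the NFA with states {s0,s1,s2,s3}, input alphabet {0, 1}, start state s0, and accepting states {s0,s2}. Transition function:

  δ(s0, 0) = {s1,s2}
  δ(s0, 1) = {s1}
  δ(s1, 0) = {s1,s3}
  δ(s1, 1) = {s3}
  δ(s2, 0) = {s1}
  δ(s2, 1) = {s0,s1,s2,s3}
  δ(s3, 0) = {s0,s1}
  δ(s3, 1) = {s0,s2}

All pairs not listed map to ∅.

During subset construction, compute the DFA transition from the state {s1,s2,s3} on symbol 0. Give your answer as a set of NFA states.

{s0,s1,s3}

δ(s1,0) = {s1,s3}; δ(s2,0) = {s1}; δ(s3,0) = {s0,s1}.
Union: {s0,s1,s3}.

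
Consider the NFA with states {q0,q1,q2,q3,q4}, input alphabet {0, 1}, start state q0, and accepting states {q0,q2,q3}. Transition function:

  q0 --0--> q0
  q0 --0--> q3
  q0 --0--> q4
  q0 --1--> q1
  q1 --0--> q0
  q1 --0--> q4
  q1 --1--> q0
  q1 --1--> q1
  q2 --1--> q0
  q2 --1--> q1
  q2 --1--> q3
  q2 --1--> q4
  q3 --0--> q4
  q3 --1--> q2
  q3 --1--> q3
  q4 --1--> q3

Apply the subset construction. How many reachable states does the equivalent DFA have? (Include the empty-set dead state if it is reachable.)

9

Start state of the DFA: {q0}.
{q0} --0--> {q0,q3,q4}  [new]
{q0} --1--> {q1}  [new]
{q0,q3,q4} --0--> {q0,q3,q4}  [seen]
{q0,q3,q4} --1--> {q1,q2,q3}  [new]
{q1} --0--> {q0,q4}  [new]
{q1} --1--> {q0,q1}  [new]
{q1,q2,q3} --0--> {q0,q4}  [seen]
{q1,q2,q3} --1--> {q0,q1,q2,q3,q4}  [new]
{q0,q4} --0--> {q0,q3,q4}  [seen]
{q0,q4} --1--> {q1,q3}  [new]
{q0,q1} --0--> {q0,q3,q4}  [seen]
{q0,q1} --1--> {q0,q1}  [seen]
{q0,q1,q2,q3,q4} --0--> {q0,q3,q4}  [seen]
{q0,q1,q2,q3,q4} --1--> {q0,q1,q2,q3,q4}  [seen]
{q1,q3} --0--> {q0,q4}  [seen]
{q1,q3} --1--> {q0,q1,q2,q3}  [new]
{q0,q1,q2,q3} --0--> {q0,q3,q4}  [seen]
{q0,q1,q2,q3} --1--> {q0,q1,q2,q3,q4}  [seen]
Reachable DFA states: {q0}, {q0,q3,q4}, {q1}, {q1,q2,q3}, {q0,q4}, {q0,q1}, {q0,q1,q2,q3,q4}, {q1,q3}, {q0,q1,q2,q3}.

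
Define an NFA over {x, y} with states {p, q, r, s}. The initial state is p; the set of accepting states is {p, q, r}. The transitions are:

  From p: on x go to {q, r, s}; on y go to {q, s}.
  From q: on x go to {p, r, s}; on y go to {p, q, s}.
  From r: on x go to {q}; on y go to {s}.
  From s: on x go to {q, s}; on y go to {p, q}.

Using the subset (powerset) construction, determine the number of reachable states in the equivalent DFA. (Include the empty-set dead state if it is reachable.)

5

Start state of the DFA: {p}.
{p} --x--> {q, r, s}  [new]
{p} --y--> {q, s}  [new]
{q, r, s} --x--> {p, q, r, s}  [new]
{q, r, s} --y--> {p, q, s}  [new]
{q, s} --x--> {p, q, r, s}  [seen]
{q, s} --y--> {p, q, s}  [seen]
{p, q, r, s} --x--> {p, q, r, s}  [seen]
{p, q, r, s} --y--> {p, q, s}  [seen]
{p, q, s} --x--> {p, q, r, s}  [seen]
{p, q, s} --y--> {p, q, s}  [seen]
Reachable DFA states: {p}, {q, r, s}, {q, s}, {p, q, r, s}, {p, q, s}.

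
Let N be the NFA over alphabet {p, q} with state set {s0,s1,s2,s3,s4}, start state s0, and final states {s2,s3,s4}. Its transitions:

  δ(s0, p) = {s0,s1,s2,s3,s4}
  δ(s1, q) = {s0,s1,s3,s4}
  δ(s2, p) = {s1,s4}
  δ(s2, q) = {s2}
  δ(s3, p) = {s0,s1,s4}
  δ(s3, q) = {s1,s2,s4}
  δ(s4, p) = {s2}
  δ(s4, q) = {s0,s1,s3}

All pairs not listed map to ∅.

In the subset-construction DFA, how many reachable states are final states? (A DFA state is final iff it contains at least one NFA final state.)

1

Start state of the DFA: {s0}.
{s0} --p--> {s0,s1,s2,s3,s4}  [new]
{s0} --q--> ∅  [new]
{s0,s1,s2,s3,s4} --p--> {s0,s1,s2,s3,s4}  [seen]
{s0,s1,s2,s3,s4} --q--> {s0,s1,s2,s3,s4}  [seen]
∅ --p--> ∅  [seen]
∅ --q--> ∅  [seen]
Reachable DFA states: {s0}, {s0,s1,s2,s3,s4}, ∅.
Accepting DFA states (contain an NFA accepting state): {s0,s1,s2,s3,s4}.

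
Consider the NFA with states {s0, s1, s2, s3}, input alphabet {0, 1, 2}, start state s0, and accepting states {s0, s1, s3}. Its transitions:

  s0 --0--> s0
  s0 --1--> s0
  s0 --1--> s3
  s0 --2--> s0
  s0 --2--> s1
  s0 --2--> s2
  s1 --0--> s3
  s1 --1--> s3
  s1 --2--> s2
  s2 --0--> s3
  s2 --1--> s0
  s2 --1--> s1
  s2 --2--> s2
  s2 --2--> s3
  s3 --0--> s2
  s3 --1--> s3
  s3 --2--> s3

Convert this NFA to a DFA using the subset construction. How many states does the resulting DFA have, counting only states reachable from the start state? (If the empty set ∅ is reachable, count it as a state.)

7

Start state of the DFA: {s0}.
{s0} --0--> {s0}  [seen]
{s0} --1--> {s0, s3}  [new]
{s0} --2--> {s0, s1, s2}  [new]
{s0, s3} --0--> {s0, s2}  [new]
{s0, s3} --1--> {s0, s3}  [seen]
{s0, s3} --2--> {s0, s1, s2, s3}  [new]
{s0, s1, s2} --0--> {s0, s3}  [seen]
{s0, s1, s2} --1--> {s0, s1, s3}  [new]
{s0, s1, s2} --2--> {s0, s1, s2, s3}  [seen]
{s0, s2} --0--> {s0, s3}  [seen]
{s0, s2} --1--> {s0, s1, s3}  [seen]
{s0, s2} --2--> {s0, s1, s2, s3}  [seen]
{s0, s1, s2, s3} --0--> {s0, s2, s3}  [new]
{s0, s1, s2, s3} --1--> {s0, s1, s3}  [seen]
{s0, s1, s2, s3} --2--> {s0, s1, s2, s3}  [seen]
{s0, s1, s3} --0--> {s0, s2, s3}  [seen]
{s0, s1, s3} --1--> {s0, s3}  [seen]
{s0, s1, s3} --2--> {s0, s1, s2, s3}  [seen]
{s0, s2, s3} --0--> {s0, s2, s3}  [seen]
{s0, s2, s3} --1--> {s0, s1, s3}  [seen]
{s0, s2, s3} --2--> {s0, s1, s2, s3}  [seen]
Reachable DFA states: {s0}, {s0, s3}, {s0, s1, s2}, {s0, s2}, {s0, s1, s2, s3}, {s0, s1, s3}, {s0, s2, s3}.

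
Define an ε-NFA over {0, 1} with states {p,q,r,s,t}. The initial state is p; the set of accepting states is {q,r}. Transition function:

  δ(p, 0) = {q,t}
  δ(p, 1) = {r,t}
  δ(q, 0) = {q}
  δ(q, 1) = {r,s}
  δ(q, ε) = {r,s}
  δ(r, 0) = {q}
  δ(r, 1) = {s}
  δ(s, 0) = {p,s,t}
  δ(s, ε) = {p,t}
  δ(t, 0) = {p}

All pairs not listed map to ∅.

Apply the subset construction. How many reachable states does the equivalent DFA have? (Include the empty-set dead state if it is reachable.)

Start state of the DFA: {p} (ε-closure of the NFA start).
{p} --0--> {p,q,r,s,t}  [new]
{p} --1--> {r,t}  [new]
{p,q,r,s,t} --0--> {p,q,r,s,t}  [seen]
{p,q,r,s,t} --1--> {p,r,s,t}  [new]
{r,t} --0--> {p,q,r,s,t}  [seen]
{r,t} --1--> {p,s,t}  [new]
{p,r,s,t} --0--> {p,q,r,s,t}  [seen]
{p,r,s,t} --1--> {p,r,s,t}  [seen]
{p,s,t} --0--> {p,q,r,s,t}  [seen]
{p,s,t} --1--> {r,t}  [seen]
Reachable DFA states: {p}, {p,q,r,s,t}, {r,t}, {p,r,s,t}, {p,s,t}.

5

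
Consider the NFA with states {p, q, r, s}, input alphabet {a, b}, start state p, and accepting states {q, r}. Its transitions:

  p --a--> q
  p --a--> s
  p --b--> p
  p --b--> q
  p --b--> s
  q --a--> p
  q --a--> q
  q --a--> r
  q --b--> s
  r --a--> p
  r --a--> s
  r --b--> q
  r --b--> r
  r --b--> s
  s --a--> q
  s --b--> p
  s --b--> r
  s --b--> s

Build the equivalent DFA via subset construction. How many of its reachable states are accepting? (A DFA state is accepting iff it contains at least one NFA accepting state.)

Start state of the DFA: {p}.
{p} --a--> {q, s}  [new]
{p} --b--> {p, q, s}  [new]
{q, s} --a--> {p, q, r}  [new]
{q, s} --b--> {p, r, s}  [new]
{p, q, s} --a--> {p, q, r, s}  [new]
{p, q, s} --b--> {p, q, r, s}  [seen]
{p, q, r} --a--> {p, q, r, s}  [seen]
{p, q, r} --b--> {p, q, r, s}  [seen]
{p, r, s} --a--> {p, q, s}  [seen]
{p, r, s} --b--> {p, q, r, s}  [seen]
{p, q, r, s} --a--> {p, q, r, s}  [seen]
{p, q, r, s} --b--> {p, q, r, s}  [seen]
Reachable DFA states: {p}, {q, s}, {p, q, s}, {p, q, r}, {p, r, s}, {p, q, r, s}.
Accepting DFA states (contain an NFA accepting state): {q, s}, {p, q, s}, {p, q, r}, {p, r, s}, {p, q, r, s}.

5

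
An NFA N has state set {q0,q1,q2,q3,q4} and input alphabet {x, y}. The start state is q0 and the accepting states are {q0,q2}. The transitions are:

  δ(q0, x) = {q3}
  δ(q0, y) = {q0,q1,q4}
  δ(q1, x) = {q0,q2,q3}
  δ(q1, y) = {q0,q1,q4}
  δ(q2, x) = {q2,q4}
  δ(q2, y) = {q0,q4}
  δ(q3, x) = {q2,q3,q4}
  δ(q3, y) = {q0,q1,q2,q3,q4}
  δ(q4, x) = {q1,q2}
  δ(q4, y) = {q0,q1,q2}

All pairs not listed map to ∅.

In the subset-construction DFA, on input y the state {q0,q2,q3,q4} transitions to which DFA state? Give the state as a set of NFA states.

δ(q0,y) = {q0,q1,q4}; δ(q2,y) = {q0,q4}; δ(q3,y) = {q0,q1,q2,q3,q4}; δ(q4,y) = {q0,q1,q2}.
Union: {q0,q1,q2,q3,q4}.

{q0,q1,q2,q3,q4}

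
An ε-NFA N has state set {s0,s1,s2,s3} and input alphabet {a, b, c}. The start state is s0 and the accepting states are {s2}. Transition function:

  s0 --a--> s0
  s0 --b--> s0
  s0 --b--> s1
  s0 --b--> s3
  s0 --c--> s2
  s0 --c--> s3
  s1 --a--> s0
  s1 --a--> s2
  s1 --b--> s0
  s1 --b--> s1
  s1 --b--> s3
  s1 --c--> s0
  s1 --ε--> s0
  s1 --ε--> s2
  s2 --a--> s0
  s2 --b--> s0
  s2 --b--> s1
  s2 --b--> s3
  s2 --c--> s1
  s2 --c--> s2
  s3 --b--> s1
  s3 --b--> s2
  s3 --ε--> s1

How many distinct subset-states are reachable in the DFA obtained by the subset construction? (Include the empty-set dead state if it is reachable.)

Start state of the DFA: {s0} (ε-closure of the NFA start).
{s0} --a--> {s0}  [seen]
{s0} --b--> {s0,s1,s2,s3}  [new]
{s0} --c--> {s0,s1,s2,s3}  [seen]
{s0,s1,s2,s3} --a--> {s0,s2}  [new]
{s0,s1,s2,s3} --b--> {s0,s1,s2,s3}  [seen]
{s0,s1,s2,s3} --c--> {s0,s1,s2,s3}  [seen]
{s0,s2} --a--> {s0}  [seen]
{s0,s2} --b--> {s0,s1,s2,s3}  [seen]
{s0,s2} --c--> {s0,s1,s2,s3}  [seen]
Reachable DFA states: {s0}, {s0,s1,s2,s3}, {s0,s2}.

3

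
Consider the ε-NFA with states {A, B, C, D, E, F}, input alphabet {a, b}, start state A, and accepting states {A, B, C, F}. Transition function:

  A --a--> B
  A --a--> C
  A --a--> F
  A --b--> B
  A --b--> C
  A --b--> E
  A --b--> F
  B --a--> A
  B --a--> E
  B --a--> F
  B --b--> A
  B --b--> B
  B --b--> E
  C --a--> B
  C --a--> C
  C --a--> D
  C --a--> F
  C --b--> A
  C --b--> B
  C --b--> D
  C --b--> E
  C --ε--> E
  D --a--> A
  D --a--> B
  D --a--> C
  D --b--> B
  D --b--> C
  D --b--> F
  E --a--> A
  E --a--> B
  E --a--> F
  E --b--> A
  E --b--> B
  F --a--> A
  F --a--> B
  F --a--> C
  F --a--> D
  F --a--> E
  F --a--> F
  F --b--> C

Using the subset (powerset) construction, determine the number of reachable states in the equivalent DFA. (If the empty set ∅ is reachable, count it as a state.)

Start state of the DFA: {A} (ε-closure of the NFA start).
{A} --a--> {B, C, E, F}  [new]
{A} --b--> {B, C, E, F}  [seen]
{B, C, E, F} --a--> {A, B, C, D, E, F}  [new]
{B, C, E, F} --b--> {A, B, C, D, E}  [new]
{A, B, C, D, E, F} --a--> {A, B, C, D, E, F}  [seen]
{A, B, C, D, E, F} --b--> {A, B, C, D, E, F}  [seen]
{A, B, C, D, E} --a--> {A, B, C, D, E, F}  [seen]
{A, B, C, D, E} --b--> {A, B, C, D, E, F}  [seen]
Reachable DFA states: {A}, {B, C, E, F}, {A, B, C, D, E, F}, {A, B, C, D, E}.

4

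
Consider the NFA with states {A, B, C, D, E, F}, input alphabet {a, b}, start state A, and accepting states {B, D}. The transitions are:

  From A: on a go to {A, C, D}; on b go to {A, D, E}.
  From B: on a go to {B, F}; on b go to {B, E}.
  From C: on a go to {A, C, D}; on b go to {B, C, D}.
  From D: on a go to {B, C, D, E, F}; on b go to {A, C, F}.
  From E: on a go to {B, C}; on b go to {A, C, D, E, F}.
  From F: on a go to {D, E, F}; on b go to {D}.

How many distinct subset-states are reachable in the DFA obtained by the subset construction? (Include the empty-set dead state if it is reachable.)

Start state of the DFA: {A}.
{A} --a--> {A, C, D}  [new]
{A} --b--> {A, D, E}  [new]
{A, C, D} --a--> {A, B, C, D, E, F}  [new]
{A, C, D} --b--> {A, B, C, D, E, F}  [seen]
{A, D, E} --a--> {A, B, C, D, E, F}  [seen]
{A, D, E} --b--> {A, C, D, E, F}  [new]
{A, B, C, D, E, F} --a--> {A, B, C, D, E, F}  [seen]
{A, B, C, D, E, F} --b--> {A, B, C, D, E, F}  [seen]
{A, C, D, E, F} --a--> {A, B, C, D, E, F}  [seen]
{A, C, D, E, F} --b--> {A, B, C, D, E, F}  [seen]
Reachable DFA states: {A}, {A, C, D}, {A, D, E}, {A, B, C, D, E, F}, {A, C, D, E, F}.

5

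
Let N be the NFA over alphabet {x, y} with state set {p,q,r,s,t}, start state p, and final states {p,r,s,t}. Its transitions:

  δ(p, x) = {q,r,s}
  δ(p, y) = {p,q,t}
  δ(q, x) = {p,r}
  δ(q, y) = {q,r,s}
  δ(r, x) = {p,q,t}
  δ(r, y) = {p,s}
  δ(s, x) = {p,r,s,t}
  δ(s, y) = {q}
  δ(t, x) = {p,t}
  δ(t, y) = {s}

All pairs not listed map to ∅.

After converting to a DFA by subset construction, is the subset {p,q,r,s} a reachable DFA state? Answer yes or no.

Start state of the DFA: {p}.
{p} --x--> {q,r,s}  [new]
{p} --y--> {p,q,t}  [new]
{q,r,s} --x--> {p,q,r,s,t}  [new]
{q,r,s} --y--> {p,q,r,s}  [new]
{p,q,t} --x--> {p,q,r,s,t}  [seen]
{p,q,t} --y--> {p,q,r,s,t}  [seen]
{p,q,r,s,t} --x--> {p,q,r,s,t}  [seen]
{p,q,r,s,t} --y--> {p,q,r,s,t}  [seen]
{p,q,r,s} --x--> {p,q,r,s,t}  [seen]
{p,q,r,s} --y--> {p,q,r,s,t}  [seen]
Reachable DFA states: {p}, {q,r,s}, {p,q,t}, {p,q,r,s,t}, {p,q,r,s}.
{p,q,r,s} is among them.

yes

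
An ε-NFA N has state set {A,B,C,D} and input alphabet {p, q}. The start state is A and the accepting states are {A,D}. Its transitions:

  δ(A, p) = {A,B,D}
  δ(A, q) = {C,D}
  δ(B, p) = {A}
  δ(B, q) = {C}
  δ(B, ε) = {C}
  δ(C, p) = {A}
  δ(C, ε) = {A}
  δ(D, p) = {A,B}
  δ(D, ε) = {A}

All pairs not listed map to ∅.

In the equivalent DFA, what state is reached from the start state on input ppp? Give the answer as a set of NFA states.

{A,B,C,D}

Start: {A}.
δ(A,p) = {A,B,D}.
Union: {A,B,D}.
ε-closure gives {A,B,C,D}.
After p: {A,B,C,D}.
δ(A,p) = {A,B,D}; δ(B,p) = {A}; δ(C,p) = {A}; δ(D,p) = {A,B}.
Union: {A,B,D}.
ε-closure gives {A,B,C,D}.
After p: {A,B,C,D}.
δ(A,p) = {A,B,D}; δ(B,p) = {A}; δ(C,p) = {A}; δ(D,p) = {A,B}.
Union: {A,B,D}.
ε-closure gives {A,B,C,D}.
After p: {A,B,C,D}.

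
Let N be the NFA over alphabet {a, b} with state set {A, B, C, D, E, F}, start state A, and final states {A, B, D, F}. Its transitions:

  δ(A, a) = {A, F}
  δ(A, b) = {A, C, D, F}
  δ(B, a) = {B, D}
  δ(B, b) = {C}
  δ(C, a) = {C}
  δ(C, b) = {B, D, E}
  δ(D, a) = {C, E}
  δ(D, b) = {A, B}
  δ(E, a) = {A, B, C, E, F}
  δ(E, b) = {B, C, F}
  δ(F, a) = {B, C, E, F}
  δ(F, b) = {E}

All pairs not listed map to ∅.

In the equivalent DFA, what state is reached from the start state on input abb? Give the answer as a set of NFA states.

Start: {A}.
δ(A,a) = {A, F}.
Union: {A, F}.
After a: {A, F}.
δ(A,b) = {A, C, D, F}; δ(F,b) = {E}.
Union: {A, C, D, E, F}.
After b: {A, C, D, E, F}.
δ(A,b) = {A, C, D, F}; δ(C,b) = {B, D, E}; δ(D,b) = {A, B}; δ(E,b) = {B, C, F}; δ(F,b) = {E}.
Union: {A, B, C, D, E, F}.
After b: {A, B, C, D, E, F}.

{A, B, C, D, E, F}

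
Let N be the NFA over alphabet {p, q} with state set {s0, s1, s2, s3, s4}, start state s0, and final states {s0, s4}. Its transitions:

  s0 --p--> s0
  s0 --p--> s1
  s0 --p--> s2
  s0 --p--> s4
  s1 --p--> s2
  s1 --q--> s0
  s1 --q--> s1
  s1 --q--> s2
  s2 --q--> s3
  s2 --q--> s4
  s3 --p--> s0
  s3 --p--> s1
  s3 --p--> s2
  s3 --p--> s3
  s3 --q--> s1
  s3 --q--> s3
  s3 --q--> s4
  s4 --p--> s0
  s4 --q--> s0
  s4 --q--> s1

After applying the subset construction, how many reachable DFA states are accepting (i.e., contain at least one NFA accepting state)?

Start state of the DFA: {s0}.
{s0} --p--> {s0, s1, s2, s4}  [new]
{s0} --q--> ∅  [new]
{s0, s1, s2, s4} --p--> {s0, s1, s2, s4}  [seen]
{s0, s1, s2, s4} --q--> {s0, s1, s2, s3, s4}  [new]
∅ --p--> ∅  [seen]
∅ --q--> ∅  [seen]
{s0, s1, s2, s3, s4} --p--> {s0, s1, s2, s3, s4}  [seen]
{s0, s1, s2, s3, s4} --q--> {s0, s1, s2, s3, s4}  [seen]
Reachable DFA states: {s0}, {s0, s1, s2, s4}, ∅, {s0, s1, s2, s3, s4}.
Accepting DFA states (contain an NFA accepting state): {s0}, {s0, s1, s2, s4}, {s0, s1, s2, s3, s4}.

3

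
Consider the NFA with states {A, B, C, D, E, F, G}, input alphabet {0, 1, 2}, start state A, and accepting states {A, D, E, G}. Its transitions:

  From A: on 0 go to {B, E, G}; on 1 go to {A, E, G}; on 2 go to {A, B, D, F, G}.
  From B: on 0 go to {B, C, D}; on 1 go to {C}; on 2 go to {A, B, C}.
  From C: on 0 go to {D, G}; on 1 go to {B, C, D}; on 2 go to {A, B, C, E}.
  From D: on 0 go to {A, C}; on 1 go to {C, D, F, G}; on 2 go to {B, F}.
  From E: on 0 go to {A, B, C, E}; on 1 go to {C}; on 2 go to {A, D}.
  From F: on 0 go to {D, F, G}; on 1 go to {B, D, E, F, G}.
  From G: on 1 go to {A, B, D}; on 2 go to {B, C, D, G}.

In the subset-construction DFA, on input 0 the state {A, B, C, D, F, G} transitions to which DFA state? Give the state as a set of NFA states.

{A, B, C, D, E, F, G}

δ(A,0) = {B, E, G}; δ(B,0) = {B, C, D}; δ(C,0) = {D, G}; δ(D,0) = {A, C}; δ(F,0) = {D, F, G}; δ(G,0) = ∅.
Union: {A, B, C, D, E, F, G}.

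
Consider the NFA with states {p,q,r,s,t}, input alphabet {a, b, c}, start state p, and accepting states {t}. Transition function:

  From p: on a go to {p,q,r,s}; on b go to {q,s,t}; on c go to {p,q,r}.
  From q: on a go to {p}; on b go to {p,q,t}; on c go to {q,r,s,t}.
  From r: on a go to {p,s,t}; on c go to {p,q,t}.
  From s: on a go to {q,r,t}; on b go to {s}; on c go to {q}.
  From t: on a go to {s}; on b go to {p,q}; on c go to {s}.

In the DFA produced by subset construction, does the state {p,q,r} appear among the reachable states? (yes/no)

yes

Start state of the DFA: {p}.
{p} --a--> {p,q,r,s}  [new]
{p} --b--> {q,s,t}  [new]
{p} --c--> {p,q,r}  [new]
{p,q,r,s} --a--> {p,q,r,s,t}  [new]
{p,q,r,s} --b--> {p,q,s,t}  [new]
{p,q,r,s} --c--> {p,q,r,s,t}  [seen]
{q,s,t} --a--> {p,q,r,s,t}  [seen]
{q,s,t} --b--> {p,q,s,t}  [seen]
{q,s,t} --c--> {q,r,s,t}  [new]
{p,q,r} --a--> {p,q,r,s,t}  [seen]
{p,q,r} --b--> {p,q,s,t}  [seen]
{p,q,r} --c--> {p,q,r,s,t}  [seen]
{p,q,r,s,t} --a--> {p,q,r,s,t}  [seen]
{p,q,r,s,t} --b--> {p,q,s,t}  [seen]
{p,q,r,s,t} --c--> {p,q,r,s,t}  [seen]
{p,q,s,t} --a--> {p,q,r,s,t}  [seen]
{p,q,s,t} --b--> {p,q,s,t}  [seen]
{p,q,s,t} --c--> {p,q,r,s,t}  [seen]
{q,r,s,t} --a--> {p,q,r,s,t}  [seen]
{q,r,s,t} --b--> {p,q,s,t}  [seen]
{q,r,s,t} --c--> {p,q,r,s,t}  [seen]
Reachable DFA states: {p}, {p,q,r,s}, {q,s,t}, {p,q,r}, {p,q,r,s,t}, {p,q,s,t}, {q,r,s,t}.
{p,q,r} is among them.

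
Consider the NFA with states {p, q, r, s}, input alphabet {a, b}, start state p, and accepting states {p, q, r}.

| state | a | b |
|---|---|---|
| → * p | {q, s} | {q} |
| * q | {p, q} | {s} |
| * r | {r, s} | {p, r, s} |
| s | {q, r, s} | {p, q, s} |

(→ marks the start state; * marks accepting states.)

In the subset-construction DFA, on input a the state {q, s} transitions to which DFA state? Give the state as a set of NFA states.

{p, q, r, s}

δ(q,a) = {p, q}; δ(s,a) = {q, r, s}.
Union: {p, q, r, s}.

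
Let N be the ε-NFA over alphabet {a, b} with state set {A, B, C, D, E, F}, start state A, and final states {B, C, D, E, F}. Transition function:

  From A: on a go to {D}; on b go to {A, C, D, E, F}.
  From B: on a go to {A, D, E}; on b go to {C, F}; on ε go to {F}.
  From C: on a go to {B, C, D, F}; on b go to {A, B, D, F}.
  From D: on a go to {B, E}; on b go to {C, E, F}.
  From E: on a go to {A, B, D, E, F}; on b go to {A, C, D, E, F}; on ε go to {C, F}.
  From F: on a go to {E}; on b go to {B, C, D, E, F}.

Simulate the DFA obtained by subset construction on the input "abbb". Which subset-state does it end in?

{A, B, C, D, E, F}

Start: {A}.
δ(A,a) = {D}.
Union: {D}.
After a: {D}.
δ(D,b) = {C, E, F}.
Union: {C, E, F}.
After b: {C, E, F}.
δ(C,b) = {A, B, D, F}; δ(E,b) = {A, C, D, E, F}; δ(F,b) = {B, C, D, E, F}.
Union: {A, B, C, D, E, F}.
After b: {A, B, C, D, E, F}.
δ(A,b) = {A, C, D, E, F}; δ(B,b) = {C, F}; δ(C,b) = {A, B, D, F}; δ(D,b) = {C, E, F}; δ(E,b) = {A, C, D, E, F}; δ(F,b) = {B, C, D, E, F}.
Union: {A, B, C, D, E, F}.
After b: {A, B, C, D, E, F}.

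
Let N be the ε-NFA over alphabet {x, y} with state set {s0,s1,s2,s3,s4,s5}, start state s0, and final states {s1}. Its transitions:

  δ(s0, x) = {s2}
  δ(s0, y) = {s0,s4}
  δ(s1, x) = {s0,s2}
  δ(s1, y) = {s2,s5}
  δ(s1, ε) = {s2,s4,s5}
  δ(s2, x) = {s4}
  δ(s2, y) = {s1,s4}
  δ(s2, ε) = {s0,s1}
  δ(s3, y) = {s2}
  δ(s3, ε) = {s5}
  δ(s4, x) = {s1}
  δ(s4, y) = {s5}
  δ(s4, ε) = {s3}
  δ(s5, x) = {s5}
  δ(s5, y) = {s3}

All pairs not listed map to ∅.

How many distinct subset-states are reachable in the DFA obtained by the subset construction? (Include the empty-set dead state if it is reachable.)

Start state of the DFA: {s0} (ε-closure of the NFA start).
{s0} --x--> {s0,s1,s2,s3,s4,s5}  [new]
{s0} --y--> {s0,s3,s4,s5}  [new]
{s0,s1,s2,s3,s4,s5} --x--> {s0,s1,s2,s3,s4,s5}  [seen]
{s0,s1,s2,s3,s4,s5} --y--> {s0,s1,s2,s3,s4,s5}  [seen]
{s0,s3,s4,s5} --x--> {s0,s1,s2,s3,s4,s5}  [seen]
{s0,s3,s4,s5} --y--> {s0,s1,s2,s3,s4,s5}  [seen]
Reachable DFA states: {s0}, {s0,s1,s2,s3,s4,s5}, {s0,s3,s4,s5}.

3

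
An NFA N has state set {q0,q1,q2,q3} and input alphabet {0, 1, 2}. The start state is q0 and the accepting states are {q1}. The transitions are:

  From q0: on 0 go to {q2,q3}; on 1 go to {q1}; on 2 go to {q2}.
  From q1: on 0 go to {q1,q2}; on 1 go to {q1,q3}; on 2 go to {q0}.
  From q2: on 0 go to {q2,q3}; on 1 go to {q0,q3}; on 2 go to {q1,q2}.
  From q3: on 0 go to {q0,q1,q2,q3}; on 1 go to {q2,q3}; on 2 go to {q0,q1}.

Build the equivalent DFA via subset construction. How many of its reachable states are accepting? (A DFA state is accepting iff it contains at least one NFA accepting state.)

Start state of the DFA: {q0}.
{q0} --0--> {q2,q3}  [new]
{q0} --1--> {q1}  [new]
{q0} --2--> {q2}  [new]
{q2,q3} --0--> {q0,q1,q2,q3}  [new]
{q2,q3} --1--> {q0,q2,q3}  [new]
{q2,q3} --2--> {q0,q1,q2}  [new]
{q1} --0--> {q1,q2}  [new]
{q1} --1--> {q1,q3}  [new]
{q1} --2--> {q0}  [seen]
{q2} --0--> {q2,q3}  [seen]
{q2} --1--> {q0,q3}  [new]
{q2} --2--> {q1,q2}  [seen]
{q0,q1,q2,q3} --0--> {q0,q1,q2,q3}  [seen]
{q0,q1,q2,q3} --1--> {q0,q1,q2,q3}  [seen]
{q0,q1,q2,q3} --2--> {q0,q1,q2}  [seen]
{q0,q2,q3} --0--> {q0,q1,q2,q3}  [seen]
{q0,q2,q3} --1--> {q0,q1,q2,q3}  [seen]
{q0,q2,q3} --2--> {q0,q1,q2}  [seen]
{q0,q1,q2} --0--> {q1,q2,q3}  [new]
{q0,q1,q2} --1--> {q0,q1,q3}  [new]
{q0,q1,q2} --2--> {q0,q1,q2}  [seen]
{q1,q2} --0--> {q1,q2,q3}  [seen]
{q1,q2} --1--> {q0,q1,q3}  [seen]
{q1,q2} --2--> {q0,q1,q2}  [seen]
{q1,q3} --0--> {q0,q1,q2,q3}  [seen]
{q1,q3} --1--> {q1,q2,q3}  [seen]
{q1,q3} --2--> {q0,q1}  [new]
{q0,q3} --0--> {q0,q1,q2,q3}  [seen]
{q0,q3} --1--> {q1,q2,q3}  [seen]
{q0,q3} --2--> {q0,q1,q2}  [seen]
{q1,q2,q3} --0--> {q0,q1,q2,q3}  [seen]
{q1,q2,q3} --1--> {q0,q1,q2,q3}  [seen]
{q1,q2,q3} --2--> {q0,q1,q2}  [seen]
{q0,q1,q3} --0--> {q0,q1,q2,q3}  [seen]
{q0,q1,q3} --1--> {q1,q2,q3}  [seen]
{q0,q1,q3} --2--> {q0,q1,q2}  [seen]
{q0,q1} --0--> {q1,q2,q3}  [seen]
{q0,q1} --1--> {q1,q3}  [seen]
{q0,q1} --2--> {q0,q2}  [new]
{q0,q2} --0--> {q2,q3}  [seen]
{q0,q2} --1--> {q0,q1,q3}  [seen]
{q0,q2} --2--> {q1,q2}  [seen]
Reachable DFA states: {q0}, {q2,q3}, {q1}, {q2}, {q0,q1,q2,q3}, {q0,q2,q3}, {q0,q1,q2}, {q1,q2}, {q1,q3}, {q0,q3}, {q1,q2,q3}, {q0,q1,q3}, {q0,q1}, {q0,q2}.
Accepting DFA states (contain an NFA accepting state): {q1}, {q0,q1,q2,q3}, {q0,q1,q2}, {q1,q2}, {q1,q3}, {q1,q2,q3}, {q0,q1,q3}, {q0,q1}.

8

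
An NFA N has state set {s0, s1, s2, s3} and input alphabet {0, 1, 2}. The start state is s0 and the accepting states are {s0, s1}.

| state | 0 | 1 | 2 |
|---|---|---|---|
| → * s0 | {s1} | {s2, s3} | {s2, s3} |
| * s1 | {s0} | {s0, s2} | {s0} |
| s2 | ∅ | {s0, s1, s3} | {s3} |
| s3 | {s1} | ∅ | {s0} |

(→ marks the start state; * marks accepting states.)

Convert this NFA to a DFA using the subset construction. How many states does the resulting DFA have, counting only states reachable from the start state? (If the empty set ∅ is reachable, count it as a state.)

9

Start state of the DFA: {s0}.
{s0} --0--> {s1}  [new]
{s0} --1--> {s2, s3}  [new]
{s0} --2--> {s2, s3}  [seen]
{s1} --0--> {s0}  [seen]
{s1} --1--> {s0, s2}  [new]
{s1} --2--> {s0}  [seen]
{s2, s3} --0--> {s1}  [seen]
{s2, s3} --1--> {s0, s1, s3}  [new]
{s2, s3} --2--> {s0, s3}  [new]
{s0, s2} --0--> {s1}  [seen]
{s0, s2} --1--> {s0, s1, s2, s3}  [new]
{s0, s2} --2--> {s2, s3}  [seen]
{s0, s1, s3} --0--> {s0, s1}  [new]
{s0, s1, s3} --1--> {s0, s2, s3}  [new]
{s0, s1, s3} --2--> {s0, s2, s3}  [seen]
{s0, s3} --0--> {s1}  [seen]
{s0, s3} --1--> {s2, s3}  [seen]
{s0, s3} --2--> {s0, s2, s3}  [seen]
{s0, s1, s2, s3} --0--> {s0, s1}  [seen]
{s0, s1, s2, s3} --1--> {s0, s1, s2, s3}  [seen]
{s0, s1, s2, s3} --2--> {s0, s2, s3}  [seen]
{s0, s1} --0--> {s0, s1}  [seen]
{s0, s1} --1--> {s0, s2, s3}  [seen]
{s0, s1} --2--> {s0, s2, s3}  [seen]
{s0, s2, s3} --0--> {s1}  [seen]
{s0, s2, s3} --1--> {s0, s1, s2, s3}  [seen]
{s0, s2, s3} --2--> {s0, s2, s3}  [seen]
Reachable DFA states: {s0}, {s1}, {s2, s3}, {s0, s2}, {s0, s1, s3}, {s0, s3}, {s0, s1, s2, s3}, {s0, s1}, {s0, s2, s3}.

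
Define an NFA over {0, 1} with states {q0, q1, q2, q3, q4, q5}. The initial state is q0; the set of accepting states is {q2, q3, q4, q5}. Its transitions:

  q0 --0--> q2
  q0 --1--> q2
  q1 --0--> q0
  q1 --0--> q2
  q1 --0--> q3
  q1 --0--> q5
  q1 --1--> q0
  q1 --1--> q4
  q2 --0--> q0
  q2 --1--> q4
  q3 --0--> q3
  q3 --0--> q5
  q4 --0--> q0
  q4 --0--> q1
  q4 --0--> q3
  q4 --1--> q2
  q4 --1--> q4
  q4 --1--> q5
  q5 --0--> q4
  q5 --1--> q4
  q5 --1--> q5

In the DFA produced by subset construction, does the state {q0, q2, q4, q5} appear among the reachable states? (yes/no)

yes

Start state of the DFA: {q0}.
{q0} --0--> {q2}  [new]
{q0} --1--> {q2}  [seen]
{q2} --0--> {q0}  [seen]
{q2} --1--> {q4}  [new]
{q4} --0--> {q0, q1, q3}  [new]
{q4} --1--> {q2, q4, q5}  [new]
{q0, q1, q3} --0--> {q0, q2, q3, q5}  [new]
{q0, q1, q3} --1--> {q0, q2, q4}  [new]
{q2, q4, q5} --0--> {q0, q1, q3, q4}  [new]
{q2, q4, q5} --1--> {q2, q4, q5}  [seen]
{q0, q2, q3, q5} --0--> {q0, q2, q3, q4, q5}  [new]
{q0, q2, q3, q5} --1--> {q2, q4, q5}  [seen]
{q0, q2, q4} --0--> {q0, q1, q2, q3}  [new]
{q0, q2, q4} --1--> {q2, q4, q5}  [seen]
{q0, q1, q3, q4} --0--> {q0, q1, q2, q3, q5}  [new]
{q0, q1, q3, q4} --1--> {q0, q2, q4, q5}  [new]
{q0, q2, q3, q4, q5} --0--> {q0, q1, q2, q3, q4, q5}  [new]
{q0, q2, q3, q4, q5} --1--> {q2, q4, q5}  [seen]
{q0, q1, q2, q3} --0--> {q0, q2, q3, q5}  [seen]
{q0, q1, q2, q3} --1--> {q0, q2, q4}  [seen]
{q0, q1, q2, q3, q5} --0--> {q0, q2, q3, q4, q5}  [seen]
{q0, q1, q2, q3, q5} --1--> {q0, q2, q4, q5}  [seen]
{q0, q2, q4, q5} --0--> {q0, q1, q2, q3, q4}  [new]
{q0, q2, q4, q5} --1--> {q2, q4, q5}  [seen]
{q0, q1, q2, q3, q4, q5} --0--> {q0, q1, q2, q3, q4, q5}  [seen]
{q0, q1, q2, q3, q4, q5} --1--> {q0, q2, q4, q5}  [seen]
{q0, q1, q2, q3, q4} --0--> {q0, q1, q2, q3, q5}  [seen]
{q0, q1, q2, q3, q4} --1--> {q0, q2, q4, q5}  [seen]
Reachable DFA states: {q0}, {q2}, {q4}, {q0, q1, q3}, {q2, q4, q5}, {q0, q2, q3, q5}, {q0, q2, q4}, {q0, q1, q3, q4}, {q0, q2, q3, q4, q5}, {q0, q1, q2, q3}, {q0, q1, q2, q3, q5}, {q0, q2, q4, q5}, {q0, q1, q2, q3, q4, q5}, {q0, q1, q2, q3, q4}.
{q0, q2, q4, q5} is among them.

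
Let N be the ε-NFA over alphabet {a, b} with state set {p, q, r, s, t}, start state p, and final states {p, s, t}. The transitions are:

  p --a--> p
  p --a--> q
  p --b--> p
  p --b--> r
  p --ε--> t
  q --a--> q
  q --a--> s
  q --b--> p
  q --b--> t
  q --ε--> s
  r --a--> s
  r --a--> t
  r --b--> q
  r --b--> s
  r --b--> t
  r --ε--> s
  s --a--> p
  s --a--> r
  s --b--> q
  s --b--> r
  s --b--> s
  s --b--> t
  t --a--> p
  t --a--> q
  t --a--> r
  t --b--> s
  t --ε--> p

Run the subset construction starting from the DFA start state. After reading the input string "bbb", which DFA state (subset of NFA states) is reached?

Start: {p, t}.
δ(p,b) = {p, r}; δ(t,b) = {s}.
Union: {p, r, s}.
ε-closure gives {p, r, s, t}.
After b: {p, r, s, t}.
δ(p,b) = {p, r}; δ(r,b) = {q, s, t}; δ(s,b) = {q, r, s, t}; δ(t,b) = {s}.
Union: {p, q, r, s, t}.
After b: {p, q, r, s, t}.
δ(p,b) = {p, r}; δ(q,b) = {p, t}; δ(r,b) = {q, s, t}; δ(s,b) = {q, r, s, t}; δ(t,b) = {s}.
Union: {p, q, r, s, t}.
After b: {p, q, r, s, t}.

{p, q, r, s, t}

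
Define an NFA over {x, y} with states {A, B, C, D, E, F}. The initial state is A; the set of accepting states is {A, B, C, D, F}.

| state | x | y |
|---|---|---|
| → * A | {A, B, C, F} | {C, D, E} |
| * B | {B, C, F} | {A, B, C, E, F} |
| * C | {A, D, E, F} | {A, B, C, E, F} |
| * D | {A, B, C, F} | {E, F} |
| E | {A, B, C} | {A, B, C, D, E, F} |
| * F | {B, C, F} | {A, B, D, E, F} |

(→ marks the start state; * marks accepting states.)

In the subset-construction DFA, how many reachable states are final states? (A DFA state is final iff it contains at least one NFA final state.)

4

Start state of the DFA: {A}.
{A} --x--> {A, B, C, F}  [new]
{A} --y--> {C, D, E}  [new]
{A, B, C, F} --x--> {A, B, C, D, E, F}  [new]
{A, B, C, F} --y--> {A, B, C, D, E, F}  [seen]
{C, D, E} --x--> {A, B, C, D, E, F}  [seen]
{C, D, E} --y--> {A, B, C, D, E, F}  [seen]
{A, B, C, D, E, F} --x--> {A, B, C, D, E, F}  [seen]
{A, B, C, D, E, F} --y--> {A, B, C, D, E, F}  [seen]
Reachable DFA states: {A}, {A, B, C, F}, {C, D, E}, {A, B, C, D, E, F}.
Accepting DFA states (contain an NFA accepting state): {A}, {A, B, C, F}, {C, D, E}, {A, B, C, D, E, F}.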